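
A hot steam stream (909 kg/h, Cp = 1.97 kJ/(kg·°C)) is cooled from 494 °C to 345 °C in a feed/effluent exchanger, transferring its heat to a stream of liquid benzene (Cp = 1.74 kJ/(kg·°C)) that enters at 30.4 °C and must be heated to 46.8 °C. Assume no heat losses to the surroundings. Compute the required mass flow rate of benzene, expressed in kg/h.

Heat released by hot stream: Q = 909 × 1.97 × (494 − 345) = 266820 kJ/h
Energy balance on cold side (adiabatic exchanger): Q = ṁ_c·Cp_c·(T_c,out − T_c,in)
ṁ_c = 266820 / [1.74 × (46.8 − 30.4)] = 9350.3 kg/h

ṁ_c = 9350 kg/h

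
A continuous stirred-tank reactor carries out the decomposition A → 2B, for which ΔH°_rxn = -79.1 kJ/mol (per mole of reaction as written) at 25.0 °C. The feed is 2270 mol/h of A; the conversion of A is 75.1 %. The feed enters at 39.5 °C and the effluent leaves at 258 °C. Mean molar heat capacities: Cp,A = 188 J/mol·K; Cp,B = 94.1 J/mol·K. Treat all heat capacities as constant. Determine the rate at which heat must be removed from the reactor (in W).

Extent of reaction ξ = 0.751 × 2270 = 1704.8 mol/h
Reaction term: ξ·ΔH°_rxn = 1704.8 × -79.1 = -134850 kJ/h
Sensible, feed 39.5→25 °C: -6188 kJ/h
Outlet flows (mol/h): A 565.23, B 3409.5
Sensible, products 25→258 °C: 99515 kJ/h
Q = ΔH = -41521 kJ/h = -11.534 kW
Heat removed = 11534 W

Q_out = 11500 W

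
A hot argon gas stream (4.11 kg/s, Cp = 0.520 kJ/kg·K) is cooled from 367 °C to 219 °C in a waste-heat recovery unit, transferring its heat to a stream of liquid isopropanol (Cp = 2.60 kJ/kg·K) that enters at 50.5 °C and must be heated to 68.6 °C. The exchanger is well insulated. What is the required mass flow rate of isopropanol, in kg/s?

ṁ_c = 6.72 kg/s

Heat released by hot stream: Q = 4.11 × 0.520 × (367 − 219) = 316.31 kJ/s
Energy balance on cold side (adiabatic exchanger): Q = ṁ_c·Cp_c·(T_c,out − T_c,in)
ṁ_c = 316.31 / [2.60 × (68.6 − 50.5)] = 6.7213 kg/s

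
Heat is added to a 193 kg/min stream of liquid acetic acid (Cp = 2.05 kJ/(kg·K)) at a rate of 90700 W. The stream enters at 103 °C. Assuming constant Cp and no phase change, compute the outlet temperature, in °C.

Q = 90700 W = 5442 kJ/min
ΔT = Q/(ṁ·Cp) = 5442/(193×2.05) = 13.755 K
T_out = 103 + 13.755 = 116.75 °C

T_out = 117 °C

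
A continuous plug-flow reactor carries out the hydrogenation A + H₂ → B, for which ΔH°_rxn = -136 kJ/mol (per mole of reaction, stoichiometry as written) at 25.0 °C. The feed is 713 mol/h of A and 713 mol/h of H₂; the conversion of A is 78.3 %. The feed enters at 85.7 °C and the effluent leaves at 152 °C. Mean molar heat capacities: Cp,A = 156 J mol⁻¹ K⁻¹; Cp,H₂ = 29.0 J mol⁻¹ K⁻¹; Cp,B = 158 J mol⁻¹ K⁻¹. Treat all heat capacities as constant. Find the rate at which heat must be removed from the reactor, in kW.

Extent of reaction ξ = 0.783 × 713 = 558.28 mol/h
Reaction term: ξ·ΔH°_rxn = 558.28 × -136 = -75926 kJ/h
Sensible, feed 85.7→25 °C: -8006.6 kJ/h
Outlet flows (mol/h): A 154.72, H₂ 154.72, B 558.28
Sensible, products 25→152 °C: 14838 kJ/h
Q = ΔH = -69095 kJ/h = -19.193 kW
Heat removed = 19.193 kW

Q_out = 19.2 kW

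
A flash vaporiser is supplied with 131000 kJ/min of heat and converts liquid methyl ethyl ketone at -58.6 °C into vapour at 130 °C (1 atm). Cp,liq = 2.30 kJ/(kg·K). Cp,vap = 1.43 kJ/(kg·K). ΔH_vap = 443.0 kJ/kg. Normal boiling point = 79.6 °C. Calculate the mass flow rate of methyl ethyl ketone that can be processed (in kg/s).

ṁ = 2.62 kg/s

Δh = 2.30×(79.6−-58.6) + 443.0 + 1.43×(130−79.6) = 832.93 kJ/kg
Q = 131000 kJ/min = 2183.3 kJ/s = 2183.3 kJ/s
ṁ = Q/Δh = 2183.3 / 832.93 = 2.6213 kg/s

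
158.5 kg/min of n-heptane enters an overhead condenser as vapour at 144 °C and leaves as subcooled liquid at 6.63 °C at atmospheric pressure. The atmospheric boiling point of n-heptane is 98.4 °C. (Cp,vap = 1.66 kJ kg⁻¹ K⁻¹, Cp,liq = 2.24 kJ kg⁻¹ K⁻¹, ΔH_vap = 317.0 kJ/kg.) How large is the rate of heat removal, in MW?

vapour 144→98.4 °C: -75.696 kJ/kg
condensation at 98.4 °C: -317 kJ/kg
liquid 98.4→6.63 °C: -205.56 kJ/kg
Δh = -75.696 + -317 + -205.56 = -598.26 kJ/kg
Q = ṁ·Δh = 158.5 kg/min × -598.26 kJ/kg = -94824 kJ/min
|Q| = 1580.4 kW = 1.5804 MW

Q_c = 1.58 MW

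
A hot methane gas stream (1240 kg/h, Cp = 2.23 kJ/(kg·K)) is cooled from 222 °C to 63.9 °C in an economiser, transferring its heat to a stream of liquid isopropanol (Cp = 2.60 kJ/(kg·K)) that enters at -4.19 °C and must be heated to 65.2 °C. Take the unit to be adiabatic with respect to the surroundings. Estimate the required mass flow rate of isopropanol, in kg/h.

Heat released by hot stream: Q = 1240 × 2.23 × (222 − 63.9) = 437180 kJ/h
Energy balance on cold side (adiabatic exchanger): Q = ṁ_c·Cp_c·(T_c,out − T_c,in)
ṁ_c = 437180 / [2.60 × (65.2 − -4.19)] = 2423.2 kg/h

ṁ_c = 2420 kg/h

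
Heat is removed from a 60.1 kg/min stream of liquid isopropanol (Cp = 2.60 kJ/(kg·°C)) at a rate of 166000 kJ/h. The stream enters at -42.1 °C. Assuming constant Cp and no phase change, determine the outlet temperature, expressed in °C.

T_out = -59.8 °C

Q = 166000 kJ/h = 2766.7 kJ/min
ΔT = Q/(ṁ·Cp) = 2766.7/(60.1×2.60) = 17.706 K
T_out = -42.1 − 17.706 = -59.806 °C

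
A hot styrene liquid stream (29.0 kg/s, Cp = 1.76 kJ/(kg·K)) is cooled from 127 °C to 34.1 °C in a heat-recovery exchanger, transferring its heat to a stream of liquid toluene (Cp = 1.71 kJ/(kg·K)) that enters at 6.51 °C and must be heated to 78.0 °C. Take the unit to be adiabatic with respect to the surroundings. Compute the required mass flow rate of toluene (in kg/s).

ṁ_c = 38.8 kg/s

Heat released by hot stream: Q = 29.0 × 1.76 × (127 − 34.1) = 4741.6 kJ/s
Energy balance on cold side (adiabatic exchanger): Q = ṁ_c·Cp_c·(T_c,out − T_c,in)
ṁ_c = 4741.6 / [1.71 × (78.0 − 6.51)] = 38.787 kg/s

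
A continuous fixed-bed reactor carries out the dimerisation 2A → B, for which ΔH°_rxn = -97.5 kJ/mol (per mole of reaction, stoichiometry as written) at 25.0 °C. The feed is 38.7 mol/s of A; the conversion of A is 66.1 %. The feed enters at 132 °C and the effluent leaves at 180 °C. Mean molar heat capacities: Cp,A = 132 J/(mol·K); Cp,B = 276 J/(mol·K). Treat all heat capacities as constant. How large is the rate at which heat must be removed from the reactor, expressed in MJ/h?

Q_out = 3520 MJ/h

Extent of reaction ξ = 0.661 × 38.7 / 2 = 12.79 mol/s
Reaction term: ξ·ΔH°_rxn = 12.79 × -97.5 = -1247.1 kJ/s
Sensible, feed 132→25 °C: -546.6 kJ/s
Outlet flows (mol/s): A 13.119, B 12.79
Sensible, products 25→180 °C: 815.59 kJ/s
Q = ΔH = -978.07 kJ/s = -978.07 kW
Heat removed = 3521 MJ/h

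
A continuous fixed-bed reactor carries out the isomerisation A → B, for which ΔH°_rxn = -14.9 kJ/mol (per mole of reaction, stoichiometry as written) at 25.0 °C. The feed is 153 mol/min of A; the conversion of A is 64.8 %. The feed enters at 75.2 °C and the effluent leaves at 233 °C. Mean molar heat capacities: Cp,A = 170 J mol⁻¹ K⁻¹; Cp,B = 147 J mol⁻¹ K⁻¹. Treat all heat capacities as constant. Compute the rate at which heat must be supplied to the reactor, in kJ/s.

Q_in = 35.9 kJ/s

Extent of reaction ξ = 0.648 × 153 = 99.144 mol/min
Reaction term: ξ·ΔH°_rxn = 99.144 × -14.9 = -1477.2 kJ/min
Sensible, feed 75.2→25 °C: -1305.7 kJ/min
Outlet flows (mol/min): A 53.856, B 99.144
Sensible, products 25→233 °C: 4935.8 kJ/min
Q = ΔH = 2152.8 kJ/min = 35.88 kW
Heat supplied = 35.88 kJ/s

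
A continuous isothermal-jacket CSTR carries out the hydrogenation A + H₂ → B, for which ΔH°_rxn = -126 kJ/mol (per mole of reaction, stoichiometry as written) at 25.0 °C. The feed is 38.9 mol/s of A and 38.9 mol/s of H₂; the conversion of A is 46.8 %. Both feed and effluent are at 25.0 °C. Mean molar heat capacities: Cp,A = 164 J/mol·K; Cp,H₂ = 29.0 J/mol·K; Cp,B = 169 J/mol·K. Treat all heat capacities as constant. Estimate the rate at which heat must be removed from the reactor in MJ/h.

Q_out = 8260 MJ/h

Extent of reaction ξ = 0.468 × 38.9 = 18.205 mol/s
Reaction term: ξ·ΔH°_rxn = 18.205 × -126 = -2293.9 kJ/s
Q = ΔH = -2293.9 kJ/s = -2293.9 kW
Heat removed = 8257.9 MJ/h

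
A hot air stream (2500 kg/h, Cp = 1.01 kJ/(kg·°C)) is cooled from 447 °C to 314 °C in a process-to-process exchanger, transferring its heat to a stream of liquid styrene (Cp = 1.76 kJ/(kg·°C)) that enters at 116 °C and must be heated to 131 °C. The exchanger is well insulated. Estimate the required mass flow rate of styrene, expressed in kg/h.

ṁ_c = 12700 kg/h

Heat released by hot stream: Q = 2500 × 1.01 × (447 − 314) = 335820 kJ/h
Energy balance on cold side (adiabatic exchanger): Q = ṁ_c·Cp_c·(T_c,out − T_c,in)
ṁ_c = 335820 / [1.76 × (131 − 116)] = 12721 kg/h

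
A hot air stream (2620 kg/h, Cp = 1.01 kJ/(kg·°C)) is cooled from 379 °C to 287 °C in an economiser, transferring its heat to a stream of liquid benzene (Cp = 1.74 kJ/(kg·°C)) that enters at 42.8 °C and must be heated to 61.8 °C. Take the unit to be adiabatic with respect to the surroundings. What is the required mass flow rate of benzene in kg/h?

Heat released by hot stream: Q = 2620 × 1.01 × (379 − 287) = 243450 kJ/h
Energy balance on cold side (adiabatic exchanger): Q = ṁ_c·Cp_c·(T_c,out − T_c,in)
ṁ_c = 243450 / [1.74 × (61.8 − 42.8)] = 7363.9 kg/h

ṁ_c = 7360 kg/h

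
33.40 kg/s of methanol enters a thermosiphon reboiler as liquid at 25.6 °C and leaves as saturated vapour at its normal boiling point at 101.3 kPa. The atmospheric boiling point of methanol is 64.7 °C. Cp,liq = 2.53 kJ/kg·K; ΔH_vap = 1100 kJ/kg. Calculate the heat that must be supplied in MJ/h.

liquid 25.6→64.7 °C: 98.923 kJ/kg
vaporisation at 64.7 °C: 1100 kJ/kg
Δh = 98.923 + 1100 = 1198.9 kJ/kg
Q = ṁ·Δh = 33.40 kg/s × 1198.9 kJ/kg = 40044 kJ/s
|Q| = 40044 kW = 144160 MJ/h

Q = 144000 MJ/h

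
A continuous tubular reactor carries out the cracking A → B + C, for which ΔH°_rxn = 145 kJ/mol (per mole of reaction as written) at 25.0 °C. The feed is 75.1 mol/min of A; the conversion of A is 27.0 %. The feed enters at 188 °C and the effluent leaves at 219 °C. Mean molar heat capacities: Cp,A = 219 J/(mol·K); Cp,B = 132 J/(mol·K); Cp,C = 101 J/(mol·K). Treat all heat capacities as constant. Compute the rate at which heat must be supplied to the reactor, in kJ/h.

Q_in = 210000 kJ/h

Extent of reaction ξ = 0.270 × 75.1 = 20.277 mol/min
Reaction term: ξ·ΔH°_rxn = 20.277 × 145 = 2940.2 kJ/min
Sensible, feed 188→25 °C: -2680.8 kJ/min
Outlet flows (mol/min): A 54.823, B 20.277, C 20.277
Sensible, products 25→219 °C: 3245.8 kJ/min
Q = ΔH = 3505.1 kJ/min = 58.418 kW
Heat supplied = 210310 kJ/h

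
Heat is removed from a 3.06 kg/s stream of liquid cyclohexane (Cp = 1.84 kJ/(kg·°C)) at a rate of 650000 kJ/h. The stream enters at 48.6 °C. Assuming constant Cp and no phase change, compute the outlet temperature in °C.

T_out = 16.5 °C

Q = 650000 kJ/h = 180.56 kJ/s
ΔT = Q/(ṁ·Cp) = 180.56/(3.06×1.84) = 32.068 K
T_out = 48.6 − 32.068 = 16.532 °C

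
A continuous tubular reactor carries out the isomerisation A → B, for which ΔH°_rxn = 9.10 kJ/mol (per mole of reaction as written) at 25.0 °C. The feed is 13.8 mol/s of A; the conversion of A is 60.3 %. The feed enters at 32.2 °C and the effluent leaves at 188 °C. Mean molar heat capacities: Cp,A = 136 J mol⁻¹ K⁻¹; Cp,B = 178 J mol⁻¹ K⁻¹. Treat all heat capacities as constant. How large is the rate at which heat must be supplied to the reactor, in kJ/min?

Extent of reaction ξ = 0.603 × 13.8 = 8.3214 mol/s
Reaction term: ξ·ΔH°_rxn = 8.3214 × 9.10 = 75.725 kJ/s
Sensible, feed 32.2→25 °C: -13.513 kJ/s
Outlet flows (mol/s): A 5.4786, B 8.3214
Sensible, products 25→188 °C: 362.89 kJ/s
Q = ΔH = 425.1 kJ/s = 425.1 kW
Heat supplied = 25506 kJ/min

Q_in = 25500 kJ/min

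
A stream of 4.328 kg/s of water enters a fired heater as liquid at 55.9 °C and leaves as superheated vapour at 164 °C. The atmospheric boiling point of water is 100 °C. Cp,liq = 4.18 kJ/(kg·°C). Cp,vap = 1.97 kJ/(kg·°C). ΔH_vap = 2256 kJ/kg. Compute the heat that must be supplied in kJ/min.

liquid 55.9→100 °C: 184.34 kJ/kg
vaporisation at 100 °C: 2256 kJ/kg
vapour 100→164 °C: 126.08 kJ/kg
Δh = 184.34 + 2256 + 126.08 = 2566.4 kJ/kg
Q = ṁ·Δh = 4.328 kg/s × 2566.4 kJ/kg = 11107 kJ/s
|Q| = 11107 kW = 666450 kJ/min

Q = 666000 kJ/min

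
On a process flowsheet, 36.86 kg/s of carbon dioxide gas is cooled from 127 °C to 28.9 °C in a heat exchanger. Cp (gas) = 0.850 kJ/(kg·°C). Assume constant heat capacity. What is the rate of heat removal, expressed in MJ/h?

Q = ṁ·Cp·ΔT = 36.86 × 0.850 × (28.9 − 127) = -3073.6 kJ/s
Cooling duty = 11065 MJ/h

Q_c = 11100 MJ/h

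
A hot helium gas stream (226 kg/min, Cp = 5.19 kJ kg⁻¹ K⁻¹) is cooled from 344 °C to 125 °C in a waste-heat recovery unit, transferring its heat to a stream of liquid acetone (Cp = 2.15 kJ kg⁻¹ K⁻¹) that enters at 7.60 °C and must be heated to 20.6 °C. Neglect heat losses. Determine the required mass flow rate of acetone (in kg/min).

Heat released by hot stream: Q = 226 × 5.19 × (344 − 125) = 256870 kJ/min
Energy balance on cold side (adiabatic exchanger): Q = ṁ_c·Cp_c·(T_c,out − T_c,in)
ṁ_c = 256870 / [2.15 × (20.6 − 7.60)] = 9190.5 kg/min

ṁ_c = 9190 kg/min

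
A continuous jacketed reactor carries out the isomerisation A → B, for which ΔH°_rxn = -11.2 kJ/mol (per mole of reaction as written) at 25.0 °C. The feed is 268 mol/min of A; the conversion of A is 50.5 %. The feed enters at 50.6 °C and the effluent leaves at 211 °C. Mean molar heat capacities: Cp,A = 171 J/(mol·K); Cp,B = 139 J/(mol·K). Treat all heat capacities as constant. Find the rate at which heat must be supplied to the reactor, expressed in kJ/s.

Extent of reaction ξ = 0.505 × 268 = 135.34 mol/min
Reaction term: ξ·ΔH°_rxn = 135.34 × -11.2 = -1515.8 kJ/min
Sensible, feed 50.6→25 °C: -1173.2 kJ/min
Outlet flows (mol/min): A 132.66, B 135.34
Sensible, products 25→211 °C: 7718.5 kJ/min
Q = ΔH = 5029.5 kJ/min = 83.824 kW
Heat supplied = 83.824 kJ/s

Q_in = 83.8 kJ/s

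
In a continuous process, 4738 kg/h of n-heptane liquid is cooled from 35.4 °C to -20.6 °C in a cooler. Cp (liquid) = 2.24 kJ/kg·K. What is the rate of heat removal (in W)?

Q = ṁ·Cp·ΔT = 4738 × 2.24 × (-20.6 − 35.4) = -594330 kJ/h
Converting: 594330 / 3600 s = 165.09 kW
Cooling duty = 165090 W

Q_c = 165000 W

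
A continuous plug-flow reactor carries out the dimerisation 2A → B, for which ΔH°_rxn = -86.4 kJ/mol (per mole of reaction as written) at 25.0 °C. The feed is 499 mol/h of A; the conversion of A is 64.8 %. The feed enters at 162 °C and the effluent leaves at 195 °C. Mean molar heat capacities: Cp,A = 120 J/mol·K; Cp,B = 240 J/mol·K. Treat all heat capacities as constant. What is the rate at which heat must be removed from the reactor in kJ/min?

Q_out = 200 kJ/min

Extent of reaction ξ = 0.648 × 499 / 2 = 161.68 mol/h
Reaction term: ξ·ΔH°_rxn = 161.68 × -86.4 = -13969 kJ/h
Sensible, feed 162→25 °C: -8203.6 kJ/h
Outlet flows (mol/h): A 175.65, B 161.68
Sensible, products 25→195 °C: 10180 kJ/h
Q = ΔH = -11993 kJ/h = -3.3313 kW
Heat removed = 199.88 kJ/min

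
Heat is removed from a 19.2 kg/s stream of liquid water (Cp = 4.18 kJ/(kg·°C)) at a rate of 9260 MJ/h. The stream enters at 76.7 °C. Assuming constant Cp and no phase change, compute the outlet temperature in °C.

Q = 9260 MJ/h = 2572.2 kJ/s
ΔT = Q/(ṁ·Cp) = 2572.2/(19.2×4.18) = 32.05 K
T_out = 76.7 − 32.05 = 44.65 °C

T_out = 44.6 °C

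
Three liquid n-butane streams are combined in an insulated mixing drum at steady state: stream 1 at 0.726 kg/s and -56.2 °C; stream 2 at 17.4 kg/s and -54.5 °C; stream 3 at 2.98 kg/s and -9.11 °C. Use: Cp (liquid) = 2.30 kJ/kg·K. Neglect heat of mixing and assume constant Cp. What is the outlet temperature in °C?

T_out = -48.1 °C

Adiabatic, steady state ⇒ Σ ṁᵢCp,ᵢ(T_out − Tᵢ) = 0
Σ ṁᵢCp,ᵢTᵢ = 0.726×2.30×-56.2 + 17.4×2.30×-54.5 + 2.98×2.30×-9.11 = -2337.4
Σ ṁᵢCp,ᵢ = 0.726×2.30 + 17.4×2.30 + 2.98×2.30 = 48.544
T_out = -2337.4 / 48.544 = -48.15 °C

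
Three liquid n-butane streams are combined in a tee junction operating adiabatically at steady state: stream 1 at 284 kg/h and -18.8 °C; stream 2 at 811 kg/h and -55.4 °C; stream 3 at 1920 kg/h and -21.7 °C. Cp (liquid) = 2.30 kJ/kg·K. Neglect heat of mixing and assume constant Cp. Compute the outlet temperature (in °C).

No heat crosses the boundary, so H_out = H_in.
Σ ṁᵢCp,ᵢTᵢ = 284×2.30×-18.8 + 811×2.30×-55.4 + 1920×2.30×-21.7 = -211440
Σ ṁᵢCp,ᵢ = 284×2.30 + 811×2.30 + 1920×2.30 = 6934.5
T_out = -211440 / 6934.5 = -30.492 °C

T_out = -30.5 °C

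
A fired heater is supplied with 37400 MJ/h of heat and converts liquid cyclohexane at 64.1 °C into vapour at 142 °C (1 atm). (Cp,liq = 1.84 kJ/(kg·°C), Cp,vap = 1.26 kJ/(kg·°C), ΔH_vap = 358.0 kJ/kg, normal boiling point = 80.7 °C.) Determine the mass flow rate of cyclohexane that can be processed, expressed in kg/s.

ṁ = 22.3 kg/s

Δh = 1.84×(80.7−64.1) + 358.0 + 1.26×(142−80.7) = 465.78 kJ/kg
Q = 37400 MJ/h = 10389 kJ/s = 10389 kJ/s
ṁ = Q/Δh = 10389 / 465.78 = 22.304 kg/s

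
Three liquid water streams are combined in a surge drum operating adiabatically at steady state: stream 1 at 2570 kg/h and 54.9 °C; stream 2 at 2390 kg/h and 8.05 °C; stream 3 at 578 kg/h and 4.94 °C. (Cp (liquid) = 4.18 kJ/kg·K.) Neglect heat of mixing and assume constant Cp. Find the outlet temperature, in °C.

T_out = 29.5 °C

Adiabatic, steady state ⇒ Σ ṁᵢCp,ᵢ(T_out − Tᵢ) = 0
Σ ṁᵢCp,ᵢTᵢ = 2570×4.18×54.9 + 2390×4.18×8.05 + 578×4.18×4.94 = 682130
Σ ṁᵢCp,ᵢ = 2570×4.18 + 2390×4.18 + 578×4.18 = 23149
T_out = 682130 / 23149 = 29.467 °C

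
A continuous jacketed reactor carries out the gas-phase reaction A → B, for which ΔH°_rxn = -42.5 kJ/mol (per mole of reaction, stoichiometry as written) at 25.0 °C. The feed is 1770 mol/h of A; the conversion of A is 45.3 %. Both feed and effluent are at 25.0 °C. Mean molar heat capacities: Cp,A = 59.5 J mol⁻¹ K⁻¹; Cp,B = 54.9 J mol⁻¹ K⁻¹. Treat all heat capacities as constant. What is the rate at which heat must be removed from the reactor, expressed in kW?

Extent of reaction ξ = 0.453 × 1770 = 801.81 mol/h
Reaction term: ξ·ΔH°_rxn = 801.81 × -42.5 = -34077 kJ/h
Q = ΔH = -34077 kJ/h = -9.4658 kW
Heat removed = 9.4658 kW

Q_out = 9.47 kW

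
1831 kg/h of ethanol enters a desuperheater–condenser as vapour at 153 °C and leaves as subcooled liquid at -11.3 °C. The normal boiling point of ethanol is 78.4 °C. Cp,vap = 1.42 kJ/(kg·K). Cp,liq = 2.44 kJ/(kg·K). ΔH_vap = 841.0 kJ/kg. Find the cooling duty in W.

Q_c = 593000 W

vapour 153→78.4 °C: -105.93 kJ/kg
condensation at 78.4 °C: -841 kJ/kg
liquid 78.4→-11.3 °C: -218.87 kJ/kg
Δh = -105.93 + -841 + -218.87 = -1165.8 kJ/kg
Q = ṁ·Δh = 1831 kg/h × -1165.8 kJ/kg = -2.1346e+06 kJ/h
|Q| = 592.94 kW = 592940 W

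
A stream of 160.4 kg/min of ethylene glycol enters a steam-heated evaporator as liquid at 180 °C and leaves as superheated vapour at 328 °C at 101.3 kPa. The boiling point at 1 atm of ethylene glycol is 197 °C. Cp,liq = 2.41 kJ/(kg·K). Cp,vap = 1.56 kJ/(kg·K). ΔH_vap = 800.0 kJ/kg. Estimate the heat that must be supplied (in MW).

Q = 2.79 MW

liquid 180→197 °C: 40.97 kJ/kg
vaporisation at 197 °C: 800 kJ/kg
vapour 197→328 °C: 204.36 kJ/kg
Δh = 40.97 + 800 + 204.36 = 1045.3 kJ/kg
Q = ṁ·Δh = 160.4 kg/min × 1045.3 kJ/kg = 167670 kJ/min
|Q| = 2794.5 kW = 2.7945 MW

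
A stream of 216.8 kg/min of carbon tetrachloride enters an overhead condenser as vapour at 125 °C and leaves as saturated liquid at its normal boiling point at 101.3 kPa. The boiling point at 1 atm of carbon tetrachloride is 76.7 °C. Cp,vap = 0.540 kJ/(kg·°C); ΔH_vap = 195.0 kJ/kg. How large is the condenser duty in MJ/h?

vapour 125→76.7 °C: -26.082 kJ/kg
condensation at 76.7 °C: -195 kJ/kg
Δh = -26.082 + -195 = -221.08 kJ/kg
Q = ṁ·Δh = 216.8 kg/min × -221.08 kJ/kg = -47931 kJ/min
|Q| = 798.84 kW = 2875.8 MJ/h

Q_c = 2880 MJ/h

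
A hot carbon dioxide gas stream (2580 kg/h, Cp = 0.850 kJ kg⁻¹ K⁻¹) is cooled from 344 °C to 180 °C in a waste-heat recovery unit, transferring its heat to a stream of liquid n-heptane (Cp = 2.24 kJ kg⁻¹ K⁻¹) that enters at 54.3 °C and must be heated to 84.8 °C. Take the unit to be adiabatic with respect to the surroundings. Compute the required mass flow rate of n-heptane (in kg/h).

Heat released by hot stream: Q = 2580 × 0.850 × (344 − 180) = 359650 kJ/h
Energy balance on cold side (adiabatic exchanger): Q = ṁ_c·Cp_c·(T_c,out − T_c,in)
ṁ_c = 359650 / [2.24 × (84.8 − 54.3)] = 5264.2 kg/h

ṁ_c = 5260 kg/h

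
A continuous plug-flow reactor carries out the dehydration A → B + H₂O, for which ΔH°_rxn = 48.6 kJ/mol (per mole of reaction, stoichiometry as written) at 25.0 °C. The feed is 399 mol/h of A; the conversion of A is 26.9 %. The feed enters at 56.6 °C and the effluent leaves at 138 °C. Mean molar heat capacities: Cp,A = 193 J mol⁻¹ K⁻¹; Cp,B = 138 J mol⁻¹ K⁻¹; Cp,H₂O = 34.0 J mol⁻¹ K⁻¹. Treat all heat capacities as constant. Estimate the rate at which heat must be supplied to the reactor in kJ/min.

Q_in = 187 kJ/min

Extent of reaction ξ = 0.269 × 399 = 107.33 mol/h
Reaction term: ξ·ΔH°_rxn = 107.33 × 48.6 = 5216.3 kJ/h
Sensible, feed 56.6→25 °C: -2433.4 kJ/h
Outlet flows (mol/h): A 291.67, B 107.33, H₂O 107.33
Sensible, products 25→138 °C: 8447.1 kJ/h
Q = ΔH = 11230 kJ/h = 3.1194 kW
Heat supplied = 187.17 kJ/min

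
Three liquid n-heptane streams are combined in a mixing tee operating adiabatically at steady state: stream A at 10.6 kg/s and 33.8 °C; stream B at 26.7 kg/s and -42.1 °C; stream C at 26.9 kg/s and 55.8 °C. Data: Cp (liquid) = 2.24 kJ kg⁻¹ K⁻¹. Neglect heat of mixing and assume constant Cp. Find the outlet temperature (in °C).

Adiabatic, steady state ⇒ Σ ṁᵢCp,ᵢ(T_out − Tᵢ) = 0
T_out = Σ ṁᵢCp,ᵢTᵢ / Σ ṁᵢCp,ᵢ
      = 1646.9 / 143.81 = 11.452 °C

T_out = 11.5 °C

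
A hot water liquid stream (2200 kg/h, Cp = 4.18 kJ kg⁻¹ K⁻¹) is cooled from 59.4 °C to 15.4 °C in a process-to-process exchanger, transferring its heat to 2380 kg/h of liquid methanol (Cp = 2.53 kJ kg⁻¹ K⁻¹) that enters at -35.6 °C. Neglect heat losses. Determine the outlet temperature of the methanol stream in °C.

T_c,out = 31.6 °C

Heat released by hot stream: Q = 2200 × 4.18 × (59.4 − 15.4) = 404620 kJ/h
Energy balance on cold side (adiabatic exchanger): Q = ṁ_c·Cp_c·(T_c,out − T_c,in)
T_c,out = -35.6 + 404620/(2380 × 2.53) = 31.598 °C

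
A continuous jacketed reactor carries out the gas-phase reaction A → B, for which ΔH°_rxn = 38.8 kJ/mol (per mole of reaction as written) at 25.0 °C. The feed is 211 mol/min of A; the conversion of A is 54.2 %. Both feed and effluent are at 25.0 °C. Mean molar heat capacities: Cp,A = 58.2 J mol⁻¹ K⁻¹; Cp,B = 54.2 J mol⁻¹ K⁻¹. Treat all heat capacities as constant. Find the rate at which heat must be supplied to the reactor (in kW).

Q_in = 74.0 kW

Extent of reaction ξ = 0.542 × 211 = 114.36 mol/min
Reaction term: ξ·ΔH°_rxn = 114.36 × 38.8 = 4437.2 kJ/min
Q = ΔH = 4437.2 kJ/min = 73.954 kW
Heat supplied = 73.954 kW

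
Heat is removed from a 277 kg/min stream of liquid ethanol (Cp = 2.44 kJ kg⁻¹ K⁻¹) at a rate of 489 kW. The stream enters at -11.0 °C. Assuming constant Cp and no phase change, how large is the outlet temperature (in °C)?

Q = 489 kW = 29340 kJ/min
ΔT = Q/(ṁ·Cp) = 29340/(277×2.44) = 43.41 K
T_out = -11.0 − 43.41 = -54.41 °C

T_out = -54.4 °C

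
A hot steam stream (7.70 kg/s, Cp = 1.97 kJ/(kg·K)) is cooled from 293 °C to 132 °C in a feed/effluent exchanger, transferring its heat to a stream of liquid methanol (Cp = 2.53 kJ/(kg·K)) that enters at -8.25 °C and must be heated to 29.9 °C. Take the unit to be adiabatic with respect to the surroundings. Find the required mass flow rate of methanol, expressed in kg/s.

Heat released by hot stream: Q = 7.70 × 1.97 × (293 − 132) = 2442.2 kJ/s
Energy balance on cold side (adiabatic exchanger): Q = ṁ_c·Cp_c·(T_c,out − T_c,in)
ṁ_c = 2442.2 / [2.53 × (29.9 − -8.25)] = 25.303 kg/s

ṁ_c = 25.3 kg/s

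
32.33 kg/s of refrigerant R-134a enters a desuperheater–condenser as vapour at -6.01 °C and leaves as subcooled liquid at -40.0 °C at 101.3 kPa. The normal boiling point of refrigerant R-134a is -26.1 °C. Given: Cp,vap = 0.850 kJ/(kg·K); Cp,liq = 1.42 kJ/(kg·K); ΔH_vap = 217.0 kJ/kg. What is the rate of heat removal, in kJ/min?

vapour -6.01→-26.1 °C: -17.077 kJ/kg
condensation at -26.1 °C: -217 kJ/kg
liquid -26.1→-40.0 °C: -19.738 kJ/kg
Δh = -17.077 + -217 + -19.738 = -253.81 kJ/kg
Q = ṁ·Δh = 32.33 kg/s × -253.81 kJ/kg = -8205.8 kJ/s
|Q| = 8205.8 kW = 492350 kJ/min

Q_c = 492000 kJ/min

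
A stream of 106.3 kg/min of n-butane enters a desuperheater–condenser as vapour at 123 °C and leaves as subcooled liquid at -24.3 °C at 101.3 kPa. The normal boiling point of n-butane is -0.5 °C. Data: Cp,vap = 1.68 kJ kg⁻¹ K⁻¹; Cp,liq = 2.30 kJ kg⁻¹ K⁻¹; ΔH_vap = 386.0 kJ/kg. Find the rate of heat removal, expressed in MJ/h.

vapour 123→-0.5 °C: -207.48 kJ/kg
condensation at -0.5 °C: -386 kJ/kg
liquid -0.5→-24.3 °C: -54.74 kJ/kg
Δh = -207.48 + -386 + -54.74 = -648.22 kJ/kg
Q = ṁ·Δh = 106.3 kg/min × -648.22 kJ/kg = -68906 kJ/min
|Q| = 1148.4 kW = 4134.3 MJ/h

Q_c = 4130 MJ/h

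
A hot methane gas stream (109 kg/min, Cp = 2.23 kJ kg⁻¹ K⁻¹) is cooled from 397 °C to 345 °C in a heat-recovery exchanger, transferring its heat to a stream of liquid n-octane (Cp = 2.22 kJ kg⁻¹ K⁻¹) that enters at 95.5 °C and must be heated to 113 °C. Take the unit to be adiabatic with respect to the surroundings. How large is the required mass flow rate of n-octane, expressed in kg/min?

ṁ_c = 325 kg/min

Heat released by hot stream: Q = 109 × 2.23 × (397 − 345) = 12640 kJ/min
Energy balance on cold side (adiabatic exchanger): Q = ṁ_c·Cp_c·(T_c,out − T_c,in)
ṁ_c = 12640 / [2.22 × (113 − 95.5)] = 325.34 kg/min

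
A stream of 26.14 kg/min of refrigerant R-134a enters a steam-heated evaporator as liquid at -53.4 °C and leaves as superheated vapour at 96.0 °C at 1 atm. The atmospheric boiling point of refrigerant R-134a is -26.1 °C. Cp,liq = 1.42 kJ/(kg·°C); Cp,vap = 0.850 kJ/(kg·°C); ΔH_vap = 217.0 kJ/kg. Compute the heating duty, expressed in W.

liquid -53.4→-26.1 °C: 38.766 kJ/kg
vaporisation at -26.1 °C: 217 kJ/kg
vapour -26.1→96.0 °C: 103.78 kJ/kg
Δh = 38.766 + 217 + 103.78 = 359.55 kJ/kg
Q = ṁ·Δh = 26.14 kg/min × 359.55 kJ/kg = 9398.7 kJ/min
|Q| = 156.64 kW = 156640 W

Q = 157000 W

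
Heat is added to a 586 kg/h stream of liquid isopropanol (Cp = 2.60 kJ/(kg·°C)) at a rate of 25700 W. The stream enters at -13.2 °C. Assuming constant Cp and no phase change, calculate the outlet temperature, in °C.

T_out = 47.5 °C

Q = 25700 W = 92520 kJ/h
ΔT = Q/(ṁ·Cp) = 92520/(586×2.60) = 60.725 K
T_out = -13.2 + 60.725 = 47.525 °C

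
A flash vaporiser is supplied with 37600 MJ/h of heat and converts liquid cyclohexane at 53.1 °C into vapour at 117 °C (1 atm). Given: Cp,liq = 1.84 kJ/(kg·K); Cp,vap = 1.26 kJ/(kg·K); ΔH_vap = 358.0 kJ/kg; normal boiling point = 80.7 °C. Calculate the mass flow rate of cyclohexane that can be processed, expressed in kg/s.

Δh = 1.84×(80.7−53.1) + 358.0 + 1.26×(117−80.7) = 454.52 kJ/kg
Q = 37600 MJ/h = 10444 kJ/s = 10444 kJ/s
ṁ = Q/Δh = 10444 / 454.52 = 22.979 kg/s

ṁ = 23.0 kg/s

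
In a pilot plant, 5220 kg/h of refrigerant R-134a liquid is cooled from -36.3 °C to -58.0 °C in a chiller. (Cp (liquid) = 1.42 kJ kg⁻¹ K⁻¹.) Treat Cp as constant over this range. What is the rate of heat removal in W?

Q_c = 44700 W

Q = ṁ·Cp·ΔT = 5220 × 1.42 × (-58.0 − -36.3) = -160850 kJ/h
Converting: 160850 / 3600 s = 44.68 kW
Cooling duty = 44680 W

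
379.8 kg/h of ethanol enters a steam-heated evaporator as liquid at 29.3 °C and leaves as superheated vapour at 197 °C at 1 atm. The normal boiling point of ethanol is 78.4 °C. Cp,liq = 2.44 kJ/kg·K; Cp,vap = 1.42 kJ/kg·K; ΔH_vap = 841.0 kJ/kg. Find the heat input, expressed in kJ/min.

liquid 29.3→78.4 °C: 119.8 kJ/kg
vaporisation at 78.4 °C: 841 kJ/kg
vapour 78.4→197 °C: 168.41 kJ/kg
Δh = 119.8 + 841 + 168.41 = 1129.2 kJ/kg
Q = ṁ·Δh = 379.8 kg/h × 1129.2 kJ/kg = 428880 kJ/h
|Q| = 119.13 kW = 7147.9 kJ/min

Q = 7150 kJ/min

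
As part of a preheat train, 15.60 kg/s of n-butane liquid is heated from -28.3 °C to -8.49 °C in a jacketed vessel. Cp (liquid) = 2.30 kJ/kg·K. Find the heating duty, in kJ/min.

Q = ṁ·Cp·ΔT = 15.60 × 2.30 × (-8.49 − -28.3) = 710.78 kJ/s
Heating duty = 42647 kJ/min

Q = 42600 kJ/min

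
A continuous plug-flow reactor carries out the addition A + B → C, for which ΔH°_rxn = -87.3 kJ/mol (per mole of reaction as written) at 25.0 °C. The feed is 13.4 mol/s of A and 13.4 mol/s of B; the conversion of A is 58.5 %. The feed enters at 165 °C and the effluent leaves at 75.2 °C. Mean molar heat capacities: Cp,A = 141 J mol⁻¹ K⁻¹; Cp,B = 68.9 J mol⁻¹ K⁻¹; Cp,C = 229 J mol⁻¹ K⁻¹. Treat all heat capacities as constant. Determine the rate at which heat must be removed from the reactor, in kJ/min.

Q_out = 55800 kJ/min

Extent of reaction ξ = 0.585 × 13.4 = 7.839 mol/s
Reaction term: ξ·ΔH°_rxn = 7.839 × -87.3 = -684.34 kJ/s
Sensible, feed 165→25 °C: -393.77 kJ/s
Outlet flows (mol/s): A 5.561, B 5.561, C 7.839
Sensible, products 25→75.2 °C: 148.71 kJ/s
Q = ΔH = -929.41 kJ/s = -929.41 kW
Heat removed = 55764 kJ/min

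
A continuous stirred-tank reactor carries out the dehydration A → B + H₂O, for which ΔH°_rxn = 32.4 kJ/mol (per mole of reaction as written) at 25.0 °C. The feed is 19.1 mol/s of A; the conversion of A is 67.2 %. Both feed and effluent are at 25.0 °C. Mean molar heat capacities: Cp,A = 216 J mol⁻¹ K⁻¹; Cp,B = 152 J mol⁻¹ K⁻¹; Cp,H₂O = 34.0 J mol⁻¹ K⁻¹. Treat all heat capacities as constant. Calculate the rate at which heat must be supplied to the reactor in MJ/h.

Extent of reaction ξ = 0.672 × 19.1 = 12.835 mol/s
Reaction term: ξ·ΔH°_rxn = 12.835 × 32.4 = 415.86 kJ/s
Q = ΔH = 415.86 kJ/s = 415.86 kW
Heat supplied = 1497.1 MJ/h

Q_in = 1500 MJ/h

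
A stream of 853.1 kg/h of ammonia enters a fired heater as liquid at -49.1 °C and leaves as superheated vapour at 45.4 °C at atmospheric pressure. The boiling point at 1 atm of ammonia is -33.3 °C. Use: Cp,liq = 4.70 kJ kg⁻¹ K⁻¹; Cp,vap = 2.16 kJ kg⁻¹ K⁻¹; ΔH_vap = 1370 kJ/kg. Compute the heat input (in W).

Q = 383000 W

liquid -49.1→-33.3 °C: 74.26 kJ/kg
vaporisation at -33.3 °C: 1370 kJ/kg
vapour -33.3→45.4 °C: 169.99 kJ/kg
Δh = 74.26 + 1370 + 169.99 = 1614.3 kJ/kg
Q = ṁ·Δh = 853.1 kg/h × 1614.3 kJ/kg = 1.3771e+06 kJ/h
|Q| = 382.53 kW = 382530 W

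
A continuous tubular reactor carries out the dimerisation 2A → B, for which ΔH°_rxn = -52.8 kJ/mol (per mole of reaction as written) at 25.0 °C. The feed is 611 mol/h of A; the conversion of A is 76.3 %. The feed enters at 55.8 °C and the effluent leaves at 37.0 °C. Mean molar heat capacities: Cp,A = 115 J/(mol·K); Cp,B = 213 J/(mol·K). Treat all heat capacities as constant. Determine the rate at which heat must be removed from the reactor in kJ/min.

Q_out = 228 kJ/min

Extent of reaction ξ = 0.763 × 611 / 2 = 233.1 mol/h
Reaction term: ξ·ΔH°_rxn = 233.1 × -52.8 = -12307 kJ/h
Sensible, feed 55.8→25 °C: -2164.2 kJ/h
Outlet flows (mol/h): A 144.81, B 233.1
Sensible, products 25→37.0 °C: 795.63 kJ/h
Q = ΔH = -13676 kJ/h = -3.7989 kW
Heat removed = 227.93 kJ/min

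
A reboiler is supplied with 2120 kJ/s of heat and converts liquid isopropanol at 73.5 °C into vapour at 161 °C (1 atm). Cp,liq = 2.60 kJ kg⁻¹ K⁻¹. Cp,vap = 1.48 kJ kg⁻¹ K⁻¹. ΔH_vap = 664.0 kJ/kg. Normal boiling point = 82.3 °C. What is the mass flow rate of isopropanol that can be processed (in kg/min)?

ṁ = 158 kg/min

Δh = 2.60×(82.3−73.5) + 664.0 + 1.48×(161−82.3) = 803.36 kJ/kg
Q = 2120 kJ/s = 2120 kJ/s = 127200 kJ/min
ṁ = Q/Δh = 127200 / 803.36 = 158.34 kg/min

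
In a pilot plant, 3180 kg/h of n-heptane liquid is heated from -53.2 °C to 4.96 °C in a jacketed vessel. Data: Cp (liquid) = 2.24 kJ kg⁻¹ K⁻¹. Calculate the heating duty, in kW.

Q = ṁ·Cp·ΔT = 3180 × 2.24 × (4.96 − -53.2) = 414290 kJ/h
Converting: 414290 / 3600 s = 115.08 kW

Q = 115 kW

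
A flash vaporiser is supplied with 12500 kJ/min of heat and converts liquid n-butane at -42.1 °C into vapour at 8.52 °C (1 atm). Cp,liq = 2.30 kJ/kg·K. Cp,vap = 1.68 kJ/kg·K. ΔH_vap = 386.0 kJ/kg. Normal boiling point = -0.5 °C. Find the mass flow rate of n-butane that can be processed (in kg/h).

ṁ = 1510 kg/h

Δh = 2.30×(-0.5−-42.1) + 386.0 + 1.68×(8.52−-0.5) = 496.83 kJ/kg
Q = 12500 kJ/min = 208.33 kJ/s = 750000 kJ/h
ṁ = Q/Δh = 750000 / 496.83 = 1509.6 kg/h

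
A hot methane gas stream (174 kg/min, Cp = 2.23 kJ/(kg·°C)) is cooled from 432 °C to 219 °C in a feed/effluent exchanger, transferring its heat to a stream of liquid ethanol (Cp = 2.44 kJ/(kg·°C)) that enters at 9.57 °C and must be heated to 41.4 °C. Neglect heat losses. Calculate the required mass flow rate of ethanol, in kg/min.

ṁ_c = 1060 kg/min

Heat released by hot stream: Q = 174 × 2.23 × (432 − 219) = 82648 kJ/min
Energy balance on cold side (adiabatic exchanger): Q = ṁ_c·Cp_c·(T_c,out − T_c,in)
ṁ_c = 82648 / [2.44 × (41.4 − 9.57)] = 1064.2 kg/min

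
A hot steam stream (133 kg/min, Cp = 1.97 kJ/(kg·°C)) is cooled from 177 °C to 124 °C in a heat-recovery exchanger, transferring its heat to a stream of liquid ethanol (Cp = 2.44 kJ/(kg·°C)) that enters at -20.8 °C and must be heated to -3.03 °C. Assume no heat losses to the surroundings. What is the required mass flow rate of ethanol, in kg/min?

Heat released by hot stream: Q = 133 × 1.97 × (177 − 124) = 13887 kJ/min
Energy balance on cold side (adiabatic exchanger): Q = ṁ_c·Cp_c·(T_c,out − T_c,in)
ṁ_c = 13887 / [2.44 × (-3.03 − -20.8)] = 320.27 kg/min

ṁ_c = 320 kg/min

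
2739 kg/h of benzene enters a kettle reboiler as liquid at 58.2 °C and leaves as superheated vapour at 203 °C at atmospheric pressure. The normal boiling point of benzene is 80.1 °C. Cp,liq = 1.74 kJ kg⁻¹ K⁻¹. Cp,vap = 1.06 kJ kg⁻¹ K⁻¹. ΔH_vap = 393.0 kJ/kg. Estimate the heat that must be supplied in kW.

Q = 427 kW

liquid 58.2→80.1 °C: 38.106 kJ/kg
vaporisation at 80.1 °C: 393 kJ/kg
vapour 80.1→203 °C: 130.27 kJ/kg
Δh = 38.106 + 393 + 130.27 = 561.38 kJ/kg
Q = ṁ·Δh = 2739 kg/h × 561.38 kJ/kg = 1.5376e+06 kJ/h
|Q| = 427.12 kW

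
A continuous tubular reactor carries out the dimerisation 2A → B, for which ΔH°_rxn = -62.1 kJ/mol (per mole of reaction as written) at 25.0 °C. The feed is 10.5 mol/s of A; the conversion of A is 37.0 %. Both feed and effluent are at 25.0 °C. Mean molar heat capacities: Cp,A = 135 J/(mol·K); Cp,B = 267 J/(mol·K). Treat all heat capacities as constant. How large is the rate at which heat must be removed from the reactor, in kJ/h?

Q_out = 434000 kJ/h

Extent of reaction ξ = 0.370 × 10.5 / 2 = 1.9425 mol/s
Reaction term: ξ·ΔH°_rxn = 1.9425 × -62.1 = -120.63 kJ/s
Q = ΔH = -120.63 kJ/s = -120.63 kW
Heat removed = 434270 kJ/h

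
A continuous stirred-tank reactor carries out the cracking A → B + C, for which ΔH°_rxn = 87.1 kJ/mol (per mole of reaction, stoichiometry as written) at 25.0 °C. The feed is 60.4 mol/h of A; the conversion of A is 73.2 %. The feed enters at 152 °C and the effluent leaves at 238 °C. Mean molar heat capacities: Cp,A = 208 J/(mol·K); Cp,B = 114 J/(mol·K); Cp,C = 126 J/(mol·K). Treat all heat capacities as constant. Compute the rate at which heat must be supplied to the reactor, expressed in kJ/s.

Extent of reaction ξ = 0.732 × 60.4 = 44.213 mol/h
Reaction term: ξ·ΔH°_rxn = 44.213 × 87.1 = 3850.9 kJ/h
Sensible, feed 152→25 °C: -1595.5 kJ/h
Outlet flows (mol/h): A 16.187, B 44.213, C 44.213
Sensible, products 25→238 °C: 2977.3 kJ/h
Q = ΔH = 5232.7 kJ/h = 1.4535 kW
Heat supplied = 1.4535 kJ/s

Q_in = 1.45 kJ/s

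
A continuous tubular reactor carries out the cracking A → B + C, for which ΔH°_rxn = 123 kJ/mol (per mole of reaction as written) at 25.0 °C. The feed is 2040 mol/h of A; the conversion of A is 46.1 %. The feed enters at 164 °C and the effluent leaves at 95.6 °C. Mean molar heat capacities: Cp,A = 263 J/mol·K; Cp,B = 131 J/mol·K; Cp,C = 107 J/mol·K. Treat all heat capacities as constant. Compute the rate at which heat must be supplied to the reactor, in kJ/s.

Extent of reaction ξ = 0.461 × 2040 = 940.44 mol/h
Reaction term: ξ·ΔH°_rxn = 940.44 × 123 = 115670 kJ/h
Sensible, feed 164→25 °C: -74576 kJ/h
Outlet flows (mol/h): A 1099.6, B 940.44, C 940.44
Sensible, products 25→95.6 °C: 36218 kJ/h
Q = ΔH = 77316 kJ/h = 21.477 kW
Heat supplied = 21.477 kJ/s

Q_in = 21.5 kJ/s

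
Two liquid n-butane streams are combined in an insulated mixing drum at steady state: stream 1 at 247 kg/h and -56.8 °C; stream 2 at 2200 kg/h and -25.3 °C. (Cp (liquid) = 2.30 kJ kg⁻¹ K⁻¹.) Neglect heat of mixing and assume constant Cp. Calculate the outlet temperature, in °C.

T_out = -28.5 °C

No heat crosses the boundary, so H_out = H_in.
Σ ṁᵢCp,ᵢTᵢ = 247×2.30×-56.8 + 2200×2.30×-25.3 = -160290
Σ ṁᵢCp,ᵢ = 247×2.30 + 2200×2.30 = 5628.1
T_out = -160290 / 5628.1 = -28.48 °C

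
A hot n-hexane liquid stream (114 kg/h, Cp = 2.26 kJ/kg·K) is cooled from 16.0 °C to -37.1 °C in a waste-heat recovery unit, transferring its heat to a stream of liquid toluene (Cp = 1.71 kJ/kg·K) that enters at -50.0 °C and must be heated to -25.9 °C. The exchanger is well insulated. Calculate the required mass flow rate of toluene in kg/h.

ṁ_c = 332 kg/h

Heat released by hot stream: Q = 114 × 2.26 × (16.0 − -37.1) = 13681 kJ/h
Energy balance on cold side (adiabatic exchanger): Q = ṁ_c·Cp_c·(T_c,out − T_c,in)
ṁ_c = 13681 / [1.71 × (-25.9 − -50.0)] = 331.97 kg/h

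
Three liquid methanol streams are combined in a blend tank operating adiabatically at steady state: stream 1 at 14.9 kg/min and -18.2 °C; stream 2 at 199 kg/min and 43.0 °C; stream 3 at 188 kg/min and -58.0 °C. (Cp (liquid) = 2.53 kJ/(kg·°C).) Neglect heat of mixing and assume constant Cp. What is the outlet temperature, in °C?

Adiabatic, steady state ⇒ Σ ṁᵢCp,ᵢ(T_out − Tᵢ) = 0
Σ ṁᵢCp,ᵢTᵢ = 14.9×2.53×-18.2 + 199×2.53×43.0 + 188×2.53×-58.0 = -6624
Σ ṁᵢCp,ᵢ = 14.9×2.53 + 199×2.53 + 188×2.53 = 1016.8
T_out = -6624 / 1016.8 = -6.5145 °C

T_out = -6.51 °C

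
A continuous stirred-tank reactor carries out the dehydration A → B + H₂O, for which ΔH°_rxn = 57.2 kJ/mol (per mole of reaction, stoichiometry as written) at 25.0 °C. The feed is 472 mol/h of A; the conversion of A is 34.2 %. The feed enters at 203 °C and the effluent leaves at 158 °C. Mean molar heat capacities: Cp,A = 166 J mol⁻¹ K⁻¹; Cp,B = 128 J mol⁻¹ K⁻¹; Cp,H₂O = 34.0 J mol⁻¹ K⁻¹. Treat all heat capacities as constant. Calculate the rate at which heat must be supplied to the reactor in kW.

Extent of reaction ξ = 0.342 × 472 = 161.42 mol/h
Reaction term: ξ·ΔH°_rxn = 161.42 × 57.2 = 9233.5 kJ/h
Sensible, feed 203→25 °C: -13947 kJ/h
Outlet flows (mol/h): A 310.58, B 161.42, H₂O 161.42
Sensible, products 25→158 °C: 10335 kJ/h
Q = ΔH = 5621.7 kJ/h = 1.5616 kW
Heat supplied = 1.5616 kW

Q_in = 1.56 kW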